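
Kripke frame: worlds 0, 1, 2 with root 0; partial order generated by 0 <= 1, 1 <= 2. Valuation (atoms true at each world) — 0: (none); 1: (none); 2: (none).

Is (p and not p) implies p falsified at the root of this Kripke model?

No

0 forces (p and not p) implies p vacuously: no world accessible from 0 forces the antecedent p and not p.
So the root 0 forces (p and not p) implies p; the model is not a countermodel.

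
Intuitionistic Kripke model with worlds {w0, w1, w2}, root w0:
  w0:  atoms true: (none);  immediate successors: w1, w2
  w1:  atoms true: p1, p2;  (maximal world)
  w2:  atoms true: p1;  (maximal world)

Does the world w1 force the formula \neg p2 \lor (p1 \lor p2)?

w1 \Vdash \neg p2 \lor (p1 \lor p2) via the disjunct p1 \lor p2.

Yes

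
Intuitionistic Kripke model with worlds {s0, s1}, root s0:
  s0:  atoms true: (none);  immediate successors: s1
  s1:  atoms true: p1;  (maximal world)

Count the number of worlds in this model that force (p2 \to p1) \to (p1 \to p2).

0

s0: does not force it — s0 \nVdash (p2 \to p1) \to (p1 \to p2): already at s0 itself, s0 \Vdash p2 \to p1 but s0 \nVdash p1 \to p2.
s1: does not force it.
Worlds forcing the formula: { }.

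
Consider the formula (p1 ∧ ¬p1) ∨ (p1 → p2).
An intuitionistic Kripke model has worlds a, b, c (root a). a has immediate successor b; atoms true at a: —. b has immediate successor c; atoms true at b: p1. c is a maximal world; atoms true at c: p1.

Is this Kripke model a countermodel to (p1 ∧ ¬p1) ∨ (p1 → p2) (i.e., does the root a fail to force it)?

Yes

a ⊮ (p1 ∧ ¬p1) ∨ (p1 → p2): neither disjunct is forced at a.
a ⊮ p1 ∧ ¬p1 since a fails p1.
So the root a does not force (p1 ∧ ¬p1) ∨ (p1 → p2); the model is a countermodel.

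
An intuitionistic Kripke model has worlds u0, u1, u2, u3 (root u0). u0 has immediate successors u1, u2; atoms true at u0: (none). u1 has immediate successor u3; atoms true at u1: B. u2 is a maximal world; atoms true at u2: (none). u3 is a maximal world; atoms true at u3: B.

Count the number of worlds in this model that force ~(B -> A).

2

u0: does not force it — u0 ||-/- ~(B -> A) since u2 is accessible from u0 and u2 ||- B -> A.
u1: forces it.
u2: does not force it.
u3: forces it.
Worlds forcing the formula: {u1, u3}.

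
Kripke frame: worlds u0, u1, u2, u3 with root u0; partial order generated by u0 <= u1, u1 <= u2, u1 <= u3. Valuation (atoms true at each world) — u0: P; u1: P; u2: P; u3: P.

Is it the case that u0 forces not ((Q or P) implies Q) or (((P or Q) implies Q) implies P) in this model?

Yes

u0 forces not ((Q or P) implies Q) or (((P or Q) implies Q) implies P) via the disjunct not ((Q or P) implies Q).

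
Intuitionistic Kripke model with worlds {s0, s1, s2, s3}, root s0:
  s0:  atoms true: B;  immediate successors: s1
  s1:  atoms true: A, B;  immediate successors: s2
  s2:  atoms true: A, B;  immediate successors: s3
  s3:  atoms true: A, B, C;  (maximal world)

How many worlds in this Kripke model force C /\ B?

1

s0: does not force it — s0 ||-/- C /\ B since s0 fails C.
s1: does not force it.
s2: does not force it.
s3: forces it.
Worlds forcing the formula: {s3}.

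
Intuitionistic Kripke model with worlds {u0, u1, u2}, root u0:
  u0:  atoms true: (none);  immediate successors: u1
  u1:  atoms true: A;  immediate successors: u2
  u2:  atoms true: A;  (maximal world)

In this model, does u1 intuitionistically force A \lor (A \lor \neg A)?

Yes

u1 \Vdash A \lor (A \lor \neg A) via the disjunct A.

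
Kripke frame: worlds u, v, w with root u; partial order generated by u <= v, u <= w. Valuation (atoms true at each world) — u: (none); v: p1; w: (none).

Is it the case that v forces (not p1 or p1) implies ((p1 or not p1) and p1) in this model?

v forces (not p1 or p1) implies ((p1 or not p1) and p1): every world accessible from v that forces not p1 or p1 (namely v) also forces (p1 or not p1) and p1.

Yes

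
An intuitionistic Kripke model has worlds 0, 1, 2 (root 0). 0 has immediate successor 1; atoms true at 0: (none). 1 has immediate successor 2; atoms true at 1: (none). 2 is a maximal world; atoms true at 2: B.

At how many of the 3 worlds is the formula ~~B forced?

3

0: forces it.
1: forces it.
2: forces it.
Worlds forcing the formula: {0, 1, 2}.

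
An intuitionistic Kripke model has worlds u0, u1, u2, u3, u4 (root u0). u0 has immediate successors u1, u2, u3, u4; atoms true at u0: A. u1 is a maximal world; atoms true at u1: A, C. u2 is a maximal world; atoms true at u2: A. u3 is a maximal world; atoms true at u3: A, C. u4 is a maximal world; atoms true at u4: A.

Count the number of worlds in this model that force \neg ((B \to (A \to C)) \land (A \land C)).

u0: does not force it — u0 \nVdash \neg ((B \to (A \to C)) \land (A \land C)) since u1 is accessible from u0 and u1 \Vdash (B \to (A \to C)) \land (A \land C).
u1: does not force it.
u2: forces it.
u3: does not force it.
u4: forces it.
Worlds forcing the formula: {u2, u4}.

2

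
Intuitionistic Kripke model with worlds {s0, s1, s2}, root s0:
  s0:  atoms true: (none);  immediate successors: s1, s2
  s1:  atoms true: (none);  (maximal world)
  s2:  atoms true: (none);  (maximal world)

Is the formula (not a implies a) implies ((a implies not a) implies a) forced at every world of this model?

Yes

s0 forces (not a implies a) implies ((a implies not a) implies a) vacuously: no world accessible from s0 forces the antecedent not a implies a.
Since the root s0 forces (not a implies a) implies ((a implies not a) implies a) and forcing is persistent (monotone upward), every world forces it.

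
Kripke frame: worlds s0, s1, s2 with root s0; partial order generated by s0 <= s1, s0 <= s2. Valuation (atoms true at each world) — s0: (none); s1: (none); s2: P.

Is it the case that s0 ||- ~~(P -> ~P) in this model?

No

s0 ||-/- ~~(P -> ~P) since s2 is accessible from s0 and s2 ||- ~(P -> ~P).
s2 ||- ~(P -> ~P): no world accessible from s2 forces P -> ~P.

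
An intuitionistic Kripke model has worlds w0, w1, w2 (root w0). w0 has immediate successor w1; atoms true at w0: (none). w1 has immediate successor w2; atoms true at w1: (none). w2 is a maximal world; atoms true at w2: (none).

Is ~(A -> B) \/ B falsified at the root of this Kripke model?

Yes

w0 ||-/- ~(A -> B) \/ B: neither disjunct is forced at w0.
w0 ||-/- ~(A -> B) since w0 is accessible from w0 and w0 ||- A -> B.
w0 ||- A -> B vacuously: no world accessible from w0 forces the antecedent A.
So the root w0 does not force ~(A -> B) \/ B; the model is a countermodel.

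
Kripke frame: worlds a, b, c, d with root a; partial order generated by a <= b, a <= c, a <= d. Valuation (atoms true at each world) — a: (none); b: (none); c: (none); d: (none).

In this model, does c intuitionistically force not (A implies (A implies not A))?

No

c does not force not (A implies (A implies not A)) since c is accessible from c and c forces A implies (A implies not A).
c forces A implies (A implies not A) vacuously: no world accessible from c forces the antecedent A.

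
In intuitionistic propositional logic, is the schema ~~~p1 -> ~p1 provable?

Yes

This is triple-negation reduction, which is intuitionistically derivable.
Assume ~~~p1 and suppose p1. Then ~~p1 (double-negation introduction), contradicting ~~~p1. So ~p1.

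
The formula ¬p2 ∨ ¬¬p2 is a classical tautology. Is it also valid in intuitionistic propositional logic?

No

This is the weak law of excluded middle, which is not intuitionistically valid.
A Kripke countermodel: worlds s0, s1, s2; order generated by s0 ≤ s1, s0 ≤ s2; atoms true at each world — s0:{}; s1:{p2}; s2:{}.
s0 ⊮ ¬p2 ∨ ¬¬p2: neither disjunct is forced at s0.
s0 ⊮ ¬p2 since s1 is accessible from s0 and s1 ⊩ p2.
So the root s0 does not force the formula.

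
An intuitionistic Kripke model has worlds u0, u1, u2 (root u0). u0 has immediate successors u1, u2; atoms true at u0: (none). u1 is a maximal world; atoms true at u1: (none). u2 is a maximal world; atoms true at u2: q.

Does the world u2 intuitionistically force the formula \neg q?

u2 \nVdash \neg q since u2 is accessible from u2 and u2 \Vdash q.

No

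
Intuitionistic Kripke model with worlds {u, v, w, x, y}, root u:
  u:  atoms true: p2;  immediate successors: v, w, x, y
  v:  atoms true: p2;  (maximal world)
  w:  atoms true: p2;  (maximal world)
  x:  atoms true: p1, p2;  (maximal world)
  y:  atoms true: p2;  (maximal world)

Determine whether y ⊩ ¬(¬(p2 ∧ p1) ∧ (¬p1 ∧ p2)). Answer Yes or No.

y ⊮ ¬(¬(p2 ∧ p1) ∧ (¬p1 ∧ p2)) since y is accessible from y and y ⊩ ¬(p2 ∧ p1) ∧ (¬p1 ∧ p2).
y ⊩ ¬(p2 ∧ p1) ∧ (¬p1 ∧ p2) since y forces both conjuncts.

No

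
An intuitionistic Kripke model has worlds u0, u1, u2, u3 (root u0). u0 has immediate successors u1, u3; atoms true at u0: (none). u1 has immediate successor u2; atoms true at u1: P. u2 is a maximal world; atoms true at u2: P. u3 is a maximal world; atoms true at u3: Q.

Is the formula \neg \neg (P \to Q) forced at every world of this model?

No

Not every world: u0 \nVdash \neg \neg (P \to Q).
u0 \nVdash \neg \neg (P \to Q) since u1 is accessible from u0 and u1 \Vdash \neg (P \to Q).
u1 \Vdash \neg (P \to Q): no world accessible from u1 forces P \to Q.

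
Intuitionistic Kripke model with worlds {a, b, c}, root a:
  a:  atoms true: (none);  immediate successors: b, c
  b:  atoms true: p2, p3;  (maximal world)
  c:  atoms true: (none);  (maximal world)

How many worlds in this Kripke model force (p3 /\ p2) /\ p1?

0

a: does not force it — a ||-/- (p3 /\ p2) /\ p1 since a fails p3 /\ p2.
b: does not force it — b ||-/- (p3 /\ p2) /\ p1 since b fails p1.
c: does not force it — c ||-/- (p3 /\ p2) /\ p1 since c fails p3 /\ p2.
Worlds forcing the formula: { }.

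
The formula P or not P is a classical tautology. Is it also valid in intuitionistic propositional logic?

No

This is the law of excluded middle, which is not intuitionistically valid.
A Kripke countermodel: worlds 0, 1; order generated by 0 <= 1; atoms true at each world — 0:{}; 1:{P}.
0 does not force P or not P: neither disjunct is forced at 0.
0 lacks atom P, so 0 does not force P.
So the root 0 does not force the formula.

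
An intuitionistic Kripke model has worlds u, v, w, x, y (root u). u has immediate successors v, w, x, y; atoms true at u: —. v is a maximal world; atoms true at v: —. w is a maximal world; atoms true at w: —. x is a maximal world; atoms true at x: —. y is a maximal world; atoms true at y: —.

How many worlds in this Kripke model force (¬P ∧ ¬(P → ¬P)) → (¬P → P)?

5

u: forces it.
v: forces it.
w: forces it.
x: forces it.
y: forces it.
Worlds forcing the formula: {u, v, w, x, y}.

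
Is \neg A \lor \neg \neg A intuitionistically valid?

This is the weak law of excluded middle, which is not intuitionistically valid.
A Kripke countermodel: worlds a, b, c; order generated by a \le b, a \le c; atoms true at each world — a:{}; b:{A}; c:{}.
a \nVdash \neg A \lor \neg \neg A: neither disjunct is forced at a.
a \nVdash \neg A since b is accessible from a and b \Vdash A.
So the root a does not force the formula.

No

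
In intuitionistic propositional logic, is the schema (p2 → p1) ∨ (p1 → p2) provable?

No

This is the Gödel–Dummett linearity axiom, which is not intuitionistically valid.
A Kripke countermodel: worlds u, v, w; order generated by u ≤ v, u ≤ w; atoms true at each world — u:{}; v:{p2}; w:{p1}.
u ⊮ (p2 → p1) ∨ (p1 → p2): neither disjunct is forced at u.
u ⊮ p2 → p1: at the accessible world v, v ⊩ p2 but v ⊮ p1.
v lacks atom p1, so v ⊮ p1.
So the root u does not force the formula.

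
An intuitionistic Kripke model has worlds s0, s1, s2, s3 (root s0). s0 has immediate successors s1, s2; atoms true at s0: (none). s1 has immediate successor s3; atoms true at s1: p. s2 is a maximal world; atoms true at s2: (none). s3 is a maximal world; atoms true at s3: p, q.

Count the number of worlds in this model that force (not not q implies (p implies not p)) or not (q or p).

1

s0: does not force it — s0 does not force (not not q implies (p implies not p)) or not (q or p): neither disjunct is forced at s0.
s1: does not force it.
s2: forces it.
s3: does not force it.
Worlds forcing the formula: {s2}.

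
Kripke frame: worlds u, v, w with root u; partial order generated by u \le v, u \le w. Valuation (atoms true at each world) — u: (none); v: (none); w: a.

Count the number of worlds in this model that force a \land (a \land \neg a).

0

u: does not force it — u \nVdash a \land (a \land \neg a) since u fails a.
v: does not force it — v \nVdash a \land (a \land \neg a) since v fails a.
w: does not force it.
Worlds forcing the formula: { }.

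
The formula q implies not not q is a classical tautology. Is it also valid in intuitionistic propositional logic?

Yes

This is double-negation introduction, which is intuitionistically derivable.
If a world forces q then every accessible world forces q (persistence), so none forces not q; hence not not q.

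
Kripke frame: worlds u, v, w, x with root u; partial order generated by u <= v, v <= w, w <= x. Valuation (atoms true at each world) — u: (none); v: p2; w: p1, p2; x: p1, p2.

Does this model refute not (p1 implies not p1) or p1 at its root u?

u forces not (p1 implies not p1) or p1 via the disjunct not (p1 implies not p1).
So the root u forces not (p1 implies not p1) or p1; the model is not a countermodel.

No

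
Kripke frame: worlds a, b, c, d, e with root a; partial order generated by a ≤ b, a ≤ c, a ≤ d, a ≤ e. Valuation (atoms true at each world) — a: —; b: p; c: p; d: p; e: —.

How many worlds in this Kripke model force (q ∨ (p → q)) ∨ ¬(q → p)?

1

a: does not force it — a ⊮ (q ∨ (p → q)) ∨ ¬(q → p): neither disjunct is forced at a.
b: does not force it — b ⊮ (q ∨ (p → q)) ∨ ¬(q → p): neither disjunct is forced at b.
c: does not force it — c ⊮ (q ∨ (p → q)) ∨ ¬(q → p): neither disjunct is forced at c.
d: does not force it.
e: forces it.
Worlds forcing the formula: {e}.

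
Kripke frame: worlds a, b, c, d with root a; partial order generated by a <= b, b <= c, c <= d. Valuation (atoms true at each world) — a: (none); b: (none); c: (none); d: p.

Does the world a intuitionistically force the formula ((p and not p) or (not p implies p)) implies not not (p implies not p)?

a does not force ((p and not p) or (not p implies p)) implies not not (p implies not p): already at a itself, a forces (p and not p) or (not p implies p) but a does not force not not (p implies not p).
a does not force not not (p implies not p) since a is accessible from a and a forces not (p implies not p).
a forces not (p implies not p): no world accessible from a forces p implies not p.

No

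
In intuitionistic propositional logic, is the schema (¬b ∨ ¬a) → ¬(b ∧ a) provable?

This is a constructively valid De Morgan direction (disjunction of negations to negated conjunction), which is intuitionistically derivable.
If ¬b holds at a world then no accessible world forces b, hence none forces b ∧ a; likewise for ¬a.

Yes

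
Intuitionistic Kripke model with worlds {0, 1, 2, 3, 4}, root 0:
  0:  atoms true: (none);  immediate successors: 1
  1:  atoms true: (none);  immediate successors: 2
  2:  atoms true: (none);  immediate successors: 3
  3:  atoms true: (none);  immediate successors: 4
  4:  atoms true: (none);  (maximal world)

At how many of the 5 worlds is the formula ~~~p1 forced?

5

0: forces it.
1: forces it.
2: forces it.
3: forces it.
4: forces it.
Worlds forcing the formula: {0, 1, 2, 3, 4}.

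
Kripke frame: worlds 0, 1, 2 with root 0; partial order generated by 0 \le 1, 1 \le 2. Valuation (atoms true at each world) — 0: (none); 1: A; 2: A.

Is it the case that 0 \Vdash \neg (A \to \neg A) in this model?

0 \Vdash \neg (A \to \neg A): no world accessible from 0 forces A \to \neg A.

Yes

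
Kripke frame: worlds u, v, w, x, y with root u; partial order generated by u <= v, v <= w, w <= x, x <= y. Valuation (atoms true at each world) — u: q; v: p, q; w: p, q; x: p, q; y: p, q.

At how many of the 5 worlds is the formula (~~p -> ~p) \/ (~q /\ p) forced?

0

u: does not force it — u ||-/- (~~p -> ~p) \/ (~q /\ p): neither disjunct is forced at u.
v: does not force it.
w: does not force it.
x: does not force it.
y: does not force it.
Worlds forcing the formula: { }.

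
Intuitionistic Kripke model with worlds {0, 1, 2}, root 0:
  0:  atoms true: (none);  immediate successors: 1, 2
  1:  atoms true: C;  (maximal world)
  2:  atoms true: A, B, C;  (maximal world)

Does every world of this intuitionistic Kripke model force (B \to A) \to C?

No

Not every world: 0 \nVdash (B \to A) \to C.
0 \nVdash (B \to A) \to C: already at 0 itself, 0 \Vdash B \to A but 0 \nVdash C.
0 lacks atom C, so 0 \nVdash C.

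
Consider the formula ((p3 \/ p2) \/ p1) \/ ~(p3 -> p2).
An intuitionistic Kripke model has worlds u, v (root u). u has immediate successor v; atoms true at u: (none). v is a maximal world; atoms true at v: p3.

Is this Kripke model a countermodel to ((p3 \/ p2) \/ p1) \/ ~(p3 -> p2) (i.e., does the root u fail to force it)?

No

u ||- ((p3 \/ p2) \/ p1) \/ ~(p3 -> p2) via the disjunct ~(p3 -> p2).
So the root u forces ((p3 \/ p2) \/ p1) \/ ~(p3 -> p2); the model is not a countermodel.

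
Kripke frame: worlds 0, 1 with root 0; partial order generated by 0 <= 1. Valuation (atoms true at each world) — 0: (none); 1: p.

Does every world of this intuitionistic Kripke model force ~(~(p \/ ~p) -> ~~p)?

No

Not every world: 0 ||-/- ~(~(p \/ ~p) -> ~~p).
0 ||-/- ~(~(p \/ ~p) -> ~~p) since 0 is accessible from 0 and 0 ||- ~(p \/ ~p) -> ~~p.
0 ||- ~(p \/ ~p) -> ~~p vacuously: no world accessible from 0 forces the antecedent ~(p \/ ~p).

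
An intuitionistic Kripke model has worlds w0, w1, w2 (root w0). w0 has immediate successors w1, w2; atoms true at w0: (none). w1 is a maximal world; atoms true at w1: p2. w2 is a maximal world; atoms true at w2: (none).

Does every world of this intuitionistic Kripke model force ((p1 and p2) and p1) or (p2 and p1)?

Not every world: w0 does not force ((p1 and p2) and p1) or (p2 and p1).
w0 does not force ((p1 and p2) and p1) or (p2 and p1): neither disjunct is forced at w0.
w0 does not force (p1 and p2) and p1 since w0 fails p1 and p2.

No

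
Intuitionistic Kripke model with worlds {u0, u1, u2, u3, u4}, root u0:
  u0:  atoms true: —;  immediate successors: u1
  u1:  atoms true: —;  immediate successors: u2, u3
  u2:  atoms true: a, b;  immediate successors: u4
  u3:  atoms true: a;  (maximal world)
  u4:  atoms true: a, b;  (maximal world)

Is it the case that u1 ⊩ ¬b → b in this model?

u1 ⊮ ¬b → b: at the accessible world u3, u3 ⊩ ¬b but u3 ⊮ b.
u3 lacks atom b, so u3 ⊮ b.

No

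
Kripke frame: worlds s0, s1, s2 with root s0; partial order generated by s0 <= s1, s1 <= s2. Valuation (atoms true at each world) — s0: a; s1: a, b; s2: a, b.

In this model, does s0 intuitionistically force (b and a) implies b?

s0 forces (b and a) implies b: every world accessible from s0 that forces b and a (namely s1, s2) also forces b.

Yes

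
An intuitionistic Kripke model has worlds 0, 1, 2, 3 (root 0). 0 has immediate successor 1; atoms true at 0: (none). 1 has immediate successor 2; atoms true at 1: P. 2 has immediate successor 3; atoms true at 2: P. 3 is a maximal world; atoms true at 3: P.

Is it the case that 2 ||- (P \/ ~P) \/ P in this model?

2 ||- (P \/ ~P) \/ P via the disjunct P \/ ~P.

Yes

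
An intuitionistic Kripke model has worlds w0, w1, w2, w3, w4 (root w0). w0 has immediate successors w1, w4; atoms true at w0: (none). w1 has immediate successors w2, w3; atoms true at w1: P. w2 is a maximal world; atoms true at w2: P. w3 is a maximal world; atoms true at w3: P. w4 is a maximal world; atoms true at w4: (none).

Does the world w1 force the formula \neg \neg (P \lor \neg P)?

w1 \Vdash \neg \neg (P \lor \neg P): no world accessible from w1 forces \neg (P \lor \neg P).

Yes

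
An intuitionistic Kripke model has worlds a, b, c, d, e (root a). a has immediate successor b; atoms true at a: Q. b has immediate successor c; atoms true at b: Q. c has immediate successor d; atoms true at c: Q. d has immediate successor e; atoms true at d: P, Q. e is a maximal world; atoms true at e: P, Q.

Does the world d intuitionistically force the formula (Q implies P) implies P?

Yes

d forces (Q implies P) implies P: every world accessible from d that forces Q implies P (namely d, e) also forces P.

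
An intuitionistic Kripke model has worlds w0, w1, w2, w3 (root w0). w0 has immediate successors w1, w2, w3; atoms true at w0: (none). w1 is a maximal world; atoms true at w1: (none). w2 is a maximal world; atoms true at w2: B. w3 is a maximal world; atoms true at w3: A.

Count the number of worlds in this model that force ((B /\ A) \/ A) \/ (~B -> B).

2

w0: does not force it — w0 ||-/- ((B /\ A) \/ A) \/ (~B -> B): neither disjunct is forced at w0.
w1: does not force it — w1 ||-/- ((B /\ A) \/ A) \/ (~B -> B): neither disjunct is forced at w1.
w2: forces it.
w3: forces it.
Worlds forcing the formula: {w2, w3}.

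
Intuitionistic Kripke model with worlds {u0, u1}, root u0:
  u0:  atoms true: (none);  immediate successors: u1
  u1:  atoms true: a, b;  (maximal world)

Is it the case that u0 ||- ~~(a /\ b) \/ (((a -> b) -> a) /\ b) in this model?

Yes

u0 ||- ~~(a /\ b) \/ (((a -> b) -> a) /\ b) via the disjunct ~~(a /\ b).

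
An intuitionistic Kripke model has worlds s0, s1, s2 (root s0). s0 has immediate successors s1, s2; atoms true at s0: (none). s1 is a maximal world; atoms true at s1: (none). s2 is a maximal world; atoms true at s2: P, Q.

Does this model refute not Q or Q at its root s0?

Yes

s0 does not force not Q or Q: neither disjunct is forced at s0.
s0 does not force not Q since s2 is accessible from s0 and s2 forces Q.
So the root s0 does not force not Q or Q; the model is a countermodel.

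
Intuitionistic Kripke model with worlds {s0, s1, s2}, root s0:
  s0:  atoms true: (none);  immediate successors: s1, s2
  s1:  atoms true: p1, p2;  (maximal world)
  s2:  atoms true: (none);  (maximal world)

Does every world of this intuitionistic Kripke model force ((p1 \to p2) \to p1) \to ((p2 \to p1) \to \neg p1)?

Not every world: s0 \nVdash ((p1 \to p2) \to p1) \to ((p2 \to p1) \to \neg p1).
s0 \nVdash ((p1 \to p2) \to p1) \to ((p2 \to p1) \to \neg p1): at the accessible world s1, s1 \Vdash (p1 \to p2) \to p1 but s1 \nVdash (p2 \to p1) \to \neg p1.
s1 \nVdash (p2 \to p1) \to \neg p1: already at s1 itself, s1 \Vdash p2 \to p1 but s1 \nVdash \neg p1.
s1 \nVdash \neg p1 since s1 is accessible from s1 and s1 \Vdash p1.

No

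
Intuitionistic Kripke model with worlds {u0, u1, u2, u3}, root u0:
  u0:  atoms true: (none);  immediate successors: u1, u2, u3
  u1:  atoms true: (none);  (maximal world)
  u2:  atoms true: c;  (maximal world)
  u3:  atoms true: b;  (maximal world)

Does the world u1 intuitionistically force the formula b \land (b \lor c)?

No

u1 \nVdash b \land (b \lor c) since u1 fails b.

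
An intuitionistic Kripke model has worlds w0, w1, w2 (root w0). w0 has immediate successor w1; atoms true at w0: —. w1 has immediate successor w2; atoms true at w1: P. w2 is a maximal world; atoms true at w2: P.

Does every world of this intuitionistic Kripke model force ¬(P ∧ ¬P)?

w0 ⊩ ¬(P ∧ ¬P): no world accessible from w0 forces P ∧ ¬P.
Since the root w0 forces ¬(P ∧ ¬P) and forcing is persistent (monotone upward), every world forces it.

Yes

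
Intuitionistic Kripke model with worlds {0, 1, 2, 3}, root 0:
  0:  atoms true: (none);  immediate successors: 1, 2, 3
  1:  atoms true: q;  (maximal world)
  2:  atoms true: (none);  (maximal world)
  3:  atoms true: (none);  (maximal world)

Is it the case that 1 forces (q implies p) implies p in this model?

1 forces (q implies p) implies p vacuously: no world accessible from 1 forces the antecedent q implies p.

Yes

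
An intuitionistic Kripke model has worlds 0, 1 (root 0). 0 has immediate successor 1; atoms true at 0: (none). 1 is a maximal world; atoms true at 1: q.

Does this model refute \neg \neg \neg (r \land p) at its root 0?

No

0 \Vdash \neg \neg \neg (r \land p): no world accessible from 0 forces \neg \neg (r \land p).
So the root 0 forces \neg \neg \neg (r \land p); the model is not a countermodel.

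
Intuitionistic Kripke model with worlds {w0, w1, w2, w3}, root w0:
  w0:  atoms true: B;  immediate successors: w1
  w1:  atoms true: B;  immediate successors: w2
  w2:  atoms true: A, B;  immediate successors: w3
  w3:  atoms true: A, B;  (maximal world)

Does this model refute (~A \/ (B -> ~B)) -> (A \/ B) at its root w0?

w0 ||- (~A \/ (B -> ~B)) -> (A \/ B) vacuously: no world accessible from w0 forces the antecedent ~A \/ (B -> ~B).
So the root w0 forces (~A \/ (B -> ~B)) -> (A \/ B); the model is not a countermodel.

No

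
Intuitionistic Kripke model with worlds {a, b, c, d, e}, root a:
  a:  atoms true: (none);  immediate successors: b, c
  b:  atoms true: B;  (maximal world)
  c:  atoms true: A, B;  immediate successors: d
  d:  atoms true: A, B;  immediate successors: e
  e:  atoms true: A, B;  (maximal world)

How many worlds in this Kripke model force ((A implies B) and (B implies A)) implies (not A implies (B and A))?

5

a: forces it.
b: forces it.
c: forces it.
d: forces it.
e: forces it.
Worlds forcing the formula: {a, b, c, d, e}.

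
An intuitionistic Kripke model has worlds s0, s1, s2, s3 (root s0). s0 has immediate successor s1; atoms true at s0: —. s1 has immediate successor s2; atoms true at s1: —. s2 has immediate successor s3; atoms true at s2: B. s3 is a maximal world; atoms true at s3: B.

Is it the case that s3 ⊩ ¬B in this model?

s3 ⊮ ¬B since s3 is accessible from s3 and s3 ⊩ B.

No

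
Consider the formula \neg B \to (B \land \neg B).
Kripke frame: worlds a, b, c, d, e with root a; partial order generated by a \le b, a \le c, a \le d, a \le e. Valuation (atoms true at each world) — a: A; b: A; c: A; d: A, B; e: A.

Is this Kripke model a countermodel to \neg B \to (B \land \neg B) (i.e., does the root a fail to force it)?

a \nVdash \neg B \to (B \land \neg B): at the accessible world b, b \Vdash \neg B but b \nVdash B \land \neg B.
b \nVdash B \land \neg B since b fails B.
So the root a does not force \neg B \to (B \land \neg B); the model is a countermodel.

Yes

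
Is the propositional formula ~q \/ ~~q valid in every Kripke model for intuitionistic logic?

No

This is the weak law of excluded middle, which is not intuitionistically valid.
A Kripke countermodel: worlds a, b, c; order generated by a <= b, a <= c; atoms true at each world — a:{}; b:{q}; c:{}.
a ||-/- ~q \/ ~~q: neither disjunct is forced at a.
a ||-/- ~q since b is accessible from a and b ||- q.
So the root a does not force the formula.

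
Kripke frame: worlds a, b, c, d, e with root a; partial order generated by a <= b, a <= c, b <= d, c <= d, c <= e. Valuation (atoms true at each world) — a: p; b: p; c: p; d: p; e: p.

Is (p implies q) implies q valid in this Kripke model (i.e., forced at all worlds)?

a forces (p implies q) implies q vacuously: no world accessible from a forces the antecedent p implies q.
Since the root a forces (p implies q) implies q and forcing is persistent (monotone upward), every world forces it.

Yes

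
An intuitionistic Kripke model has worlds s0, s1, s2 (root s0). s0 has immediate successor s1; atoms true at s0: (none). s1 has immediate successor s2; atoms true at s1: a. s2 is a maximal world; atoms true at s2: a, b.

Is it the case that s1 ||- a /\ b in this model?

No

s1 ||-/- a /\ b since s1 fails b.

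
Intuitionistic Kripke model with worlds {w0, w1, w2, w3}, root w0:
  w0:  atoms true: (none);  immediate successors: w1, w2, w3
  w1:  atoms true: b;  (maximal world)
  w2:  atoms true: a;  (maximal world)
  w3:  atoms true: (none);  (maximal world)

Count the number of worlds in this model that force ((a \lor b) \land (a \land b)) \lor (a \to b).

2

w0: does not force it — w0 \nVdash ((a \lor b) \land (a \land b)) \lor (a \to b): neither disjunct is forced at w0.
w1: forces it.
w2: does not force it — w2 \nVdash ((a \lor b) \land (a \land b)) \lor (a \to b): neither disjunct is forced at w2.
w3: forces it.
Worlds forcing the formula: {w1, w3}.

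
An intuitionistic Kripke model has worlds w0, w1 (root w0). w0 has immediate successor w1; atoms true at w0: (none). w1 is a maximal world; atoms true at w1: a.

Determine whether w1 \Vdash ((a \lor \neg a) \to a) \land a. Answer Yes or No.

Yes

w1 \Vdash ((a \lor \neg a) \to a) \land a since w1 forces both conjuncts.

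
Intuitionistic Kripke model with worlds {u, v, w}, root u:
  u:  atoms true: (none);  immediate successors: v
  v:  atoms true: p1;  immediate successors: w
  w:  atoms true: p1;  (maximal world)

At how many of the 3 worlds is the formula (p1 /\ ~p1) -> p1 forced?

3

u: forces it.
v: forces it.
w: forces it.
Worlds forcing the formula: {u, v, w}.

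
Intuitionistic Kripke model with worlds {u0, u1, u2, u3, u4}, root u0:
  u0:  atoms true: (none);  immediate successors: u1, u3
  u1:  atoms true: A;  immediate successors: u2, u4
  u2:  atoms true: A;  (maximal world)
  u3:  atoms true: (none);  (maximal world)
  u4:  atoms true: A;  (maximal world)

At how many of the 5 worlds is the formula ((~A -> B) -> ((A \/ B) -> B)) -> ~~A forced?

3

u0: does not force it — u0 ||-/- ((~A -> B) -> ((A \/ B) -> B)) -> ~~A: at the accessible world u3, u3 ||- (~A -> B) -> ((A \/ B) -> B) but u3 ||-/- ~~A.
u1: forces it.
u2: forces it.
u3: does not force it — u3 ||-/- ((~A -> B) -> ((A \/ B) -> B)) -> ~~A: already at u3 itself, u3 ||- (~A -> B) -> ((A \/ B) -> B) but u3 ||-/- ~~A.
u4: forces it.
Worlds forcing the formula: {u1, u2, u4}.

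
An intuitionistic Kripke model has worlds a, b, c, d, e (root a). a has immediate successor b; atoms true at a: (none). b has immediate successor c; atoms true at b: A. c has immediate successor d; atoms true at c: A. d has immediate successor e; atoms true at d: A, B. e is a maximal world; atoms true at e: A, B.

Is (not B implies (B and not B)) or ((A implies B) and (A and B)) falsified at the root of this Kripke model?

No

a forces (not B implies (B and not B)) or ((A implies B) and (A and B)) via the disjunct not B implies (B and not B).
So the root a forces (not B implies (B and not B)) or ((A implies B) and (A and B)); the model is not a countermodel.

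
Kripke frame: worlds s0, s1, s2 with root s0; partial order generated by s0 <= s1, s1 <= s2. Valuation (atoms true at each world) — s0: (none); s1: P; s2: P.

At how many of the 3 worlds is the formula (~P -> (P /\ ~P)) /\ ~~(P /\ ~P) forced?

0

s0: does not force it — s0 ||-/- (~P -> (P /\ ~P)) /\ ~~(P /\ ~P) since s0 fails ~~(P /\ ~P).
s1: does not force it — s1 ||-/- (~P -> (P /\ ~P)) /\ ~~(P /\ ~P) since s1 fails ~~(P /\ ~P).
s2: does not force it.
Worlds forcing the formula: { }.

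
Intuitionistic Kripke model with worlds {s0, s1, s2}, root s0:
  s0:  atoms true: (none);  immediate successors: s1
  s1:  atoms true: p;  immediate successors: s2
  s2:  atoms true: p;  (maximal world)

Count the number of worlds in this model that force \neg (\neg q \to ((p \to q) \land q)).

s0: forces it.
s1: forces it.
s2: forces it.
Worlds forcing the formula: {s0, s1, s2}.

3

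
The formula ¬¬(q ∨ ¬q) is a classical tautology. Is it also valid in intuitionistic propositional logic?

Yes

This is the double negation of excluded middle, which is intuitionistically derivable.
Assuming ¬(q ∨ ¬q): from q we'd get q ∨ ¬q, so ¬q; but then q ∨ ¬q again — contradiction. Hence ¬¬(q ∨ ¬q).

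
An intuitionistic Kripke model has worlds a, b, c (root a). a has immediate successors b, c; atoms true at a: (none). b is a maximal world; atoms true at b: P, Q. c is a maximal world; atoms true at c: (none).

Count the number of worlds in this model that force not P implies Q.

1

a: does not force it — a does not force not P implies Q: at the accessible world c, c forces not P but c does not force Q.
b: forces it.
c: does not force it.
Worlds forcing the formula: {b}.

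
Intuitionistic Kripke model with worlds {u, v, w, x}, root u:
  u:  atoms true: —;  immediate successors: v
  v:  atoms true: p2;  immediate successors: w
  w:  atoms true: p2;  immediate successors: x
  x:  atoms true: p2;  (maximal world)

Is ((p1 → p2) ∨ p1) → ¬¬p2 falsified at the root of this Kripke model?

u ⊩ ((p1 → p2) ∨ p1) → ¬¬p2: every world accessible from u that forces (p1 → p2) ∨ p1 (namely u, v, w, x) also forces ¬¬p2.
So the root u forces ((p1 → p2) ∨ p1) → ¬¬p2; the model is not a countermodel.

No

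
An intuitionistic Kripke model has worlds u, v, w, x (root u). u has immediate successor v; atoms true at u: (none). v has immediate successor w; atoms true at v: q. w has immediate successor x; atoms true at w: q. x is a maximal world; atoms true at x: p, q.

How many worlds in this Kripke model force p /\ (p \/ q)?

1

u: does not force it — u ||-/- p /\ (p \/ q) since u fails p.
v: does not force it.
w: does not force it.
x: forces it.
Worlds forcing the formula: {x}.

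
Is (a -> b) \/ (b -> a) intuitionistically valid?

This is the Gödel–Dummett linearity axiom, which is not intuitionistically valid.
A Kripke countermodel: worlds w0, w1, w2; order generated by w0 <= w1, w0 <= w2; atoms true at each world — w0:{}; w1:{a}; w2:{b}.
w0 ||-/- (a -> b) \/ (b -> a): neither disjunct is forced at w0.
w0 ||-/- a -> b: at the accessible world w1, w1 ||- a but w1 ||-/- b.
w1 lacks atom b, so w1 ||-/- b.
So the root w0 does not force the formula.

No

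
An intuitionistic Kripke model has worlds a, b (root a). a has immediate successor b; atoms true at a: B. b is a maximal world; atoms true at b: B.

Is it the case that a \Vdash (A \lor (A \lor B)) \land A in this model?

No

a \nVdash (A \lor (A \lor B)) \land A since a fails A.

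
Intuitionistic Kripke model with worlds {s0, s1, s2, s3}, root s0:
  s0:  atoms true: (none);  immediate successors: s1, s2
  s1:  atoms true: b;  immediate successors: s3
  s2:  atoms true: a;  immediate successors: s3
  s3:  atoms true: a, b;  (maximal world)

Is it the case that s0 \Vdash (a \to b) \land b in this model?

No

s0 \nVdash (a \to b) \land b since s0 fails a \to b.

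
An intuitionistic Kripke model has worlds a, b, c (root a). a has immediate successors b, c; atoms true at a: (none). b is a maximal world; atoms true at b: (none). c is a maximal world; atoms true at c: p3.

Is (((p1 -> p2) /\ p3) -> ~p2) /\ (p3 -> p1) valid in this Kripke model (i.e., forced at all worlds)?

No

Not every world: a ||-/- (((p1 -> p2) /\ p3) -> ~p2) /\ (p3 -> p1).
a ||-/- (((p1 -> p2) /\ p3) -> ~p2) /\ (p3 -> p1) since a fails p3 -> p1.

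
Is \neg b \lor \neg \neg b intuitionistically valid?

No

This is the weak law of excluded middle, which is not intuitionistically valid.
A Kripke countermodel: worlds u, v, w; order generated by u \le v, u \le w; atoms true at each world — u:{}; v:{b}; w:{}.
u \nVdash \neg b \lor \neg \neg b: neither disjunct is forced at u.
u \nVdash \neg b since v is accessible from u and v \Vdash b.
So the root u does not force the formula.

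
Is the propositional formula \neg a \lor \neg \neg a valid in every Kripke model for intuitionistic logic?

No

This is the weak law of excluded middle, which is not intuitionistically valid.
A Kripke countermodel: worlds 0, 1, 2; order generated by 0 \le 1, 0 \le 2; atoms true at each world — 0:{}; 1:{a}; 2:{}.
0 \nVdash \neg a \lor \neg \neg a: neither disjunct is forced at 0.
0 \nVdash \neg a since 1 is accessible from 0 and 1 \Vdash a.
So the root 0 does not force the formula.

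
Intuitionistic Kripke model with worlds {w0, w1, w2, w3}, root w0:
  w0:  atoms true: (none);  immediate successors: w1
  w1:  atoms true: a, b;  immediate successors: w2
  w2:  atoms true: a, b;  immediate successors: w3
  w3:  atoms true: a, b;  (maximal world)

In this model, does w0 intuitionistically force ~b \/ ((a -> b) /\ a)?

w0 ||-/- ~b \/ ((a -> b) /\ a): neither disjunct is forced at w0.
w0 ||-/- ~b since w1 is accessible from w0 and w1 ||- b.

No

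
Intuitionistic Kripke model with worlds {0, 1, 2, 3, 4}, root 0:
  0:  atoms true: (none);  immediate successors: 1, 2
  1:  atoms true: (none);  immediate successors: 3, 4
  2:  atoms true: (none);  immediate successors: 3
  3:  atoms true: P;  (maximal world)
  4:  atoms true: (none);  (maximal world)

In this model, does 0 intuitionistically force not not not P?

No

0 does not force not not not P since 2 is accessible from 0 and 2 forces not not P.
2 forces not not P: no world accessible from 2 forces not P.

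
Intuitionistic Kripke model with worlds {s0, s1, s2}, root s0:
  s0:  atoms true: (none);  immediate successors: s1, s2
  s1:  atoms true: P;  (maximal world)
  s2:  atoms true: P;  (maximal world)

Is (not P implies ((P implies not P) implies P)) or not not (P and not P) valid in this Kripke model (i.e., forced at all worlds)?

s0 forces (not P implies ((P implies not P) implies P)) or not not (P and not P) via the disjunct not P implies ((P implies not P) implies P).
Since the root s0 forces (not P implies ((P implies not P) implies P)) or not not (P and not P) and forcing is persistent (monotone upward), every world forces it.

Yes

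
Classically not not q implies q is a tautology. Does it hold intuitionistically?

No

This is double-negation elimination, which is not intuitionistically valid.
A Kripke countermodel: worlds s0, s1; order generated by s0 <= s1; atoms true at each world — s0:{}; s1:{q}.
s0 does not force not not q implies q: already at s0 itself, s0 forces not not q but s0 does not force q.
s0 lacks atom q, so s0 does not force q.
So the root s0 does not force the formula.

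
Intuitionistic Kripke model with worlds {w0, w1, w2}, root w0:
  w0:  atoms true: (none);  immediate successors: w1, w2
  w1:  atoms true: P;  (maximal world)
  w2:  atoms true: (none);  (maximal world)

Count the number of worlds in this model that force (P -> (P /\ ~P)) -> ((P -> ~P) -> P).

w0: does not force it — w0 ||-/- (P -> (P /\ ~P)) -> ((P -> ~P) -> P): at the accessible world w2, w2 ||- P -> (P /\ ~P) but w2 ||-/- (P -> ~P) -> P.
w1: forces it.
w2: does not force it.
Worlds forcing the formula: {w1}.

1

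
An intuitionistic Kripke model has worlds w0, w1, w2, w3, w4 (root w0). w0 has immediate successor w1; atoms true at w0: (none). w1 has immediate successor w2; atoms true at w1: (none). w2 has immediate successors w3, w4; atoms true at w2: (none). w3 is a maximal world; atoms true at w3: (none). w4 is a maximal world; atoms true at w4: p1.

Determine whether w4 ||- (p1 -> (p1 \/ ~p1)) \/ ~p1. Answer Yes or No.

Yes

w4 ||- (p1 -> (p1 \/ ~p1)) \/ ~p1 via the disjunct p1 -> (p1 \/ ~p1).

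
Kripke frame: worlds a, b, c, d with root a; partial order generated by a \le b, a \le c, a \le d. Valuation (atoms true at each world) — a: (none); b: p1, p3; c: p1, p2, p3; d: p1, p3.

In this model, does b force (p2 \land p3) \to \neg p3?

Yes

b \Vdash (p2 \land p3) \to \neg p3 vacuously: no world accessible from b forces the antecedent p2 \land p3.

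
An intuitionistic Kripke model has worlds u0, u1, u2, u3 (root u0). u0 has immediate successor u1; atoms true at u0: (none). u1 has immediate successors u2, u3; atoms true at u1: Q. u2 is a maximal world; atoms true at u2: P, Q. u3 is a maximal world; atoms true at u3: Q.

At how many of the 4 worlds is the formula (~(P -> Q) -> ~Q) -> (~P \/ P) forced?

2

u0: does not force it — u0 ||-/- (~(P -> Q) -> ~Q) -> (~P \/ P): already at u0 itself, u0 ||- ~(P -> Q) -> ~Q but u0 ||-/- ~P \/ P.
u1: does not force it — u1 ||-/- (~(P -> Q) -> ~Q) -> (~P \/ P): already at u1 itself, u1 ||- ~(P -> Q) -> ~Q but u1 ||-/- ~P \/ P.
u2: forces it.
u3: forces it.
Worlds forcing the formula: {u2, u3}.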